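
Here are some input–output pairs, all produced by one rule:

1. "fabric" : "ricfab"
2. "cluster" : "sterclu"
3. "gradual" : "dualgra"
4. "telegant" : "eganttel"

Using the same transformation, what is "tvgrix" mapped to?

Rule — move the first 3 characters to the end (rotate left by 3).
Applying that to "tvgrix" gives "rixtvg".

rixtvg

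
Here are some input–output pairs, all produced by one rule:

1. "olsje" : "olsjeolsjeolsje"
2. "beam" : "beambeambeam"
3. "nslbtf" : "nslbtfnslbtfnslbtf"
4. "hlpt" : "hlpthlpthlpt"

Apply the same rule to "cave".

The rule is to write the whole string 3 times in a row.
"cave" → "cavecavecave".

cavecavecave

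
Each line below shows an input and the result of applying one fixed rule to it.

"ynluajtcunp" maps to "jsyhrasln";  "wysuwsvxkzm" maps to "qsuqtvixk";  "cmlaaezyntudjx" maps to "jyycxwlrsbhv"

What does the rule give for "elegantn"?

Looking at the pairs, the operation is to shift every letter 2 places backward in the alphabet (wrapping around), then delete the first 2 characters.
Working it through for "elegantn": intermediate "cjceylrl", final "ceylrl".
(Check on "wysuwsvxkzm": → "uwqsuqtvixk" → "qsuqtvixk" ✓)

ceylrl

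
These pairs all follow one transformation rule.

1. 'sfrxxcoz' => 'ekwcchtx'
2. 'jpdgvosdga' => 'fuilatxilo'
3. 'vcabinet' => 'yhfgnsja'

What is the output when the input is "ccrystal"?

The transformation: shift every letter 5 places forward in the alphabet (wrapping around), then swap the first and last characters.
"ccrystal" → "hhwdxyfq" → "qhwdxyfh".

qhwdxyfh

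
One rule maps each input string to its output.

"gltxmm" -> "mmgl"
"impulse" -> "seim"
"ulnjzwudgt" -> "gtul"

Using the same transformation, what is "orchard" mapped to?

rdor

Each output is the input with this applied: move the last 2 characters to the front (rotate right by 2), then keep only the first 4 characters.
Working it through for "orchard": intermediate "rdorcha", final "rdor".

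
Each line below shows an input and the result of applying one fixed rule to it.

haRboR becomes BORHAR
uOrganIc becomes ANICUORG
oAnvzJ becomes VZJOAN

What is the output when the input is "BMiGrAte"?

In each case the input is transformed by: swap the front and back halves of the string, then convert every letter to uppercase.
Applying both steps to "BMiGrAte": "rAteBMiG", then "RATEBMIG".

RATEBMIG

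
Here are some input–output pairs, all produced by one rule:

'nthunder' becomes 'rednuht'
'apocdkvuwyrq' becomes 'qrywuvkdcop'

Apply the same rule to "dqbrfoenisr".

The transformation: delete the first character, then reverse the string.
On "dqbrfoenisr": the first step gives "qbrfoenisr", and the second then gives "rsineofrbq".
(Check on "nthunder": → "thunder" → "rednuht" ✓)

rsineofrbq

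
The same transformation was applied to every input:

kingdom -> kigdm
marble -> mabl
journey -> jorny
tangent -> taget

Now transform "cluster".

Looking at the pairs, the operation is to double every character, then keep one character in every 3, starting at position 1 (positions 1st, 4th, 7th, ...).
Starting from "cluster": after the first operation, "cclluusstteerr"; after the second, "clstr".
(Check on "marble": → "mmaarrbbllee" → "mabl" ✓)

clstr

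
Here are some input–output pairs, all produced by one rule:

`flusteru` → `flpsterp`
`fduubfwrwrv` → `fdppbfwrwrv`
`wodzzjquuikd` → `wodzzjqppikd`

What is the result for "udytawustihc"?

The rule is to replace every "u" with "p".
Applying that to "udytawustihc" gives "pdytawpstihc".

pdytawpstihc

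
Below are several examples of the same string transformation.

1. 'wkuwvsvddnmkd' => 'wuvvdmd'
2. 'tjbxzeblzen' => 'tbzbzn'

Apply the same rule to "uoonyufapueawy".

Each output is the input with this applied: keep every other character starting from the first (positions 1st, 3rd, 5th, ...).
So "uoonyufapueawy" becomes "uoyfpew".

uoyfpew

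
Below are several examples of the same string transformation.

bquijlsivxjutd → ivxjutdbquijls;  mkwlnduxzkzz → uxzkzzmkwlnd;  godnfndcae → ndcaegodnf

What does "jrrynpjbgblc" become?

jbgblcjrrynp

Each output is the input with this applied: swap the front and back halves of the string.
For "jrrynpjbgblc" the result is "jbgblcjrrynp".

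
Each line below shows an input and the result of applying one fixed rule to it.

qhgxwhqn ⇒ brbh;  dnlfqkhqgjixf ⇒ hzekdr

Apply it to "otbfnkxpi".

The pattern: shift every letter 6 places backward in the alphabet (wrapping around), then keep every other character starting from the second (positions 2nd, 4th, 6th, ...).
"otbfnkxpi" → "invzherjc" → "nzej".

nzej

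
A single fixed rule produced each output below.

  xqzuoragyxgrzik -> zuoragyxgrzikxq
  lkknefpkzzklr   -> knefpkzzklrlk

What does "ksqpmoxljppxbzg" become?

qpmoxljppxbzgks

The pattern: move the first 2 characters to the end (rotate left by 2).
So "ksqpmoxljppxbzg" becomes "qpmoxljppxbzgks".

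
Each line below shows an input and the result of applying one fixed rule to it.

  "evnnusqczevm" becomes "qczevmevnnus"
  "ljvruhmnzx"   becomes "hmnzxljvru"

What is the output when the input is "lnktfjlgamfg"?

Rule — swap the front and back halves of the string.
Applying that to "lnktfjlgamfg" gives "lgamfglnktfj".

lgamfglnktfj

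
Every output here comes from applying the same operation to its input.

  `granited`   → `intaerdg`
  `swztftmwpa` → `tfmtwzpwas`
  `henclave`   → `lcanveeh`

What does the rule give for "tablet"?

The pattern: swap the front and back halves of the string, then take characters alternately from the front and the back (1st, last, 2nd, 2nd-last, ...).
Doing the same to "tablet": "lbeatt".
(Check on "henclave": → "lavehenc" → "lcanveeh" ✓)

lbeatt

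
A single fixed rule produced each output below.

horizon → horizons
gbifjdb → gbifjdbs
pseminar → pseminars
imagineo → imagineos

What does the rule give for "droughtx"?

The pattern: append "s".
So "droughtx" becomes "droughtxs".

droughtxs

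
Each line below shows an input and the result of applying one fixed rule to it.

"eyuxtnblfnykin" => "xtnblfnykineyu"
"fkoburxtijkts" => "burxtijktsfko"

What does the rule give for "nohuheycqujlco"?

uheycqujlconoh

What's happening: move the first 3 characters to the end (rotate left by 3).
On "nohuheycqujlco" that produces "uheycqujlconoh".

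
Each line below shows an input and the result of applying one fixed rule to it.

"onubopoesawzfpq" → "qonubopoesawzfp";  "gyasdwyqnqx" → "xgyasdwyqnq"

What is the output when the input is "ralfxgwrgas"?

The rule is to move the last character to the front.
On "ralfxgwrgas" that produces "sralfxgwrga".

sralfxgwrga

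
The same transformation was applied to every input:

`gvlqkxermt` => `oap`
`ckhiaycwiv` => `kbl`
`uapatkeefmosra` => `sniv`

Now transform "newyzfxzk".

Each output is the input with this applied: shift every letter 3 places forward in the alphabet (wrapping around), then keep one character in every 3, starting at position 3 (positions 3rd, 6th, 9th, ...).
Starting from "newyzfxzk": after the first operation, "qhzbciacn"; after the second, "zin".

zin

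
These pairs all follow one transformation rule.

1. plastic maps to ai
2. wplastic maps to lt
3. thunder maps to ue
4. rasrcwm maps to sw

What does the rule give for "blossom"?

Each output is the input with this applied: keep one character in every 3, starting at position 3 (positions 3rd, 6th, 9th, ...).
On "blossom" that produces "oo".

oo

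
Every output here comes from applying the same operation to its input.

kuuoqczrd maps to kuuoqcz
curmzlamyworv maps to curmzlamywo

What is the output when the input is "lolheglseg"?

lolhegls

The pattern: delete the last 2 characters.
"lolheglseg" → "lolhegls".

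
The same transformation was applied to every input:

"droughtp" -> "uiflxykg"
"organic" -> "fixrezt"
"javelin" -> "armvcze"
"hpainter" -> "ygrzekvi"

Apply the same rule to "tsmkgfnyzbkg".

The rule is to shift every letter 9 places backward in the alphabet (wrapping around).
Applying that to "tsmkgfnyzbkg" gives "kjdbxwepqsbx".

kjdbxwepqsbx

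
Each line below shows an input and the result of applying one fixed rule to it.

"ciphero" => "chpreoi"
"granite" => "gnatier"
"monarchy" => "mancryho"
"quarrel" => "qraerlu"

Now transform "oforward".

oroawdrf

The pattern: swap each adjacent pair of characters (1↔2, 3↔4, ...), then move the first character to the end.
Working it through for "oforward": intermediate "foroawdr", final "oroawdrf".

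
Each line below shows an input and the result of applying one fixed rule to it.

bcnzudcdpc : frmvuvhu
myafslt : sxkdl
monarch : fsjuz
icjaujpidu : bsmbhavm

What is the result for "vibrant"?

tjsfl

The rule is to delete the first 2 characters, then shift every letter 8 places backward in the alphabet (wrapping around).
Applying that to "vibrant" gives "tjsfl".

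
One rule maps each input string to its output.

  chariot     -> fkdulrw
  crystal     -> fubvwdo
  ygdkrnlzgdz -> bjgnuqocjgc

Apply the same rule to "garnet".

Looking at the pairs, the operation is to shift every letter 3 places forward in the alphabet (wrapping around).
Applying that to "garnet" gives "jduqhw".

jduqhw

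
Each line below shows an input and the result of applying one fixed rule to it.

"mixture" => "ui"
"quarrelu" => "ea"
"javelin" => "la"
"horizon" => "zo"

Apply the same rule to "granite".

ir

The pattern: reverse the string, then keep one character in every 3, starting at position 3 (positions 3rd, 6th, 9th, ...).
On "granite": the first step gives "etinarg", and the second then gives "ir".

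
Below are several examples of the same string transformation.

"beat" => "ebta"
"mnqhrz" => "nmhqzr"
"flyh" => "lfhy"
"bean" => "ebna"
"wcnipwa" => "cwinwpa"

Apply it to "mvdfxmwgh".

vmfdmxgwh

The rule is to swap each adjacent pair of characters (1↔2, 3↔4, ...).
"mvdfxmwgh" → "vmfdmxgwh".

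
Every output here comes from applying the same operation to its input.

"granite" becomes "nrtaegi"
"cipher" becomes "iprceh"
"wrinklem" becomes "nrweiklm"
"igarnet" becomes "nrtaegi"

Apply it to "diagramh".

Each output is the input with this applied: sort the characters into alphabetical order, then move the last 3 characters to the front (rotate right by 3).
Working it through for "diagramh": intermediate "aadghimr", final "imraadgh".

imraadgh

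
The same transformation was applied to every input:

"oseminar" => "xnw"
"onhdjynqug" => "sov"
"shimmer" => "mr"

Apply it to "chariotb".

The pattern: shift every letter 5 places forward in the alphabet (wrapping around), then keep one character in every 3, starting at position 2 (positions 2nd, 5th, 8th, ...).
Starting from "chariotb": after the first operation, "hmfwntyg"; after the second, "mng".

mng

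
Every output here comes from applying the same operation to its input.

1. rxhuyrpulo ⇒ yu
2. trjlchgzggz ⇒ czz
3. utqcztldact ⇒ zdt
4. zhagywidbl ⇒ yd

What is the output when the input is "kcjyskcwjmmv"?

swm

What's happening: delete the first 3 characters, then keep one character in every 3, starting at position 2 (positions 2nd, 5th, 8th, ...).
For "kcjyskcwjmmv", step one produces "yskcwjmmv"; step two turns that into "swm".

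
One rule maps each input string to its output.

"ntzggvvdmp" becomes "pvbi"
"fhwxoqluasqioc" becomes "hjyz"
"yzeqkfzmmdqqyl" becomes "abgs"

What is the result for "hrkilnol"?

Looking at the pairs, the operation is to shift every letter 2 places forward in the alphabet (wrapping around), then keep only the first 4 characters.
On "hrkilnol": the first step gives "jtmknpqn", and the second then gives "jtmk".
(Check on "ntzggvvdmp": → "pvbiixxfor" → "pvbi" ✓)

jtmk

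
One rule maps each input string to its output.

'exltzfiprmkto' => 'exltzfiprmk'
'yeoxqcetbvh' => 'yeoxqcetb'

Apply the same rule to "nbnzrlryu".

The rule is to delete the last 2 characters.
On "nbnzrlryu" that produces "nbnzrlr".

nbnzrlr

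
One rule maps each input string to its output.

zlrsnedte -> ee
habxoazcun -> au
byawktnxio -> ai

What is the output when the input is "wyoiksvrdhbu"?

ou

In each case the input is transformed by: keep one character in every 3, starting at position 3 (positions 3rd, 6th, 9th, ...), then keep only the vowels.
Working it through for "wyoiksvrdhbu": intermediate "osdu", final "ou".
(Check on "zlrsnedte": → "ree" → "ee" ✓)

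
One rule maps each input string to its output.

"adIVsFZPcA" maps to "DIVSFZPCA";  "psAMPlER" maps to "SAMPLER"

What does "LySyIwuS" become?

YSYIWUS

What's happening: delete the first character, then convert every letter to uppercase.
Starting from "LySyIwuS": after the first operation, "ySyIwuS"; after the second, "YSYIWUS".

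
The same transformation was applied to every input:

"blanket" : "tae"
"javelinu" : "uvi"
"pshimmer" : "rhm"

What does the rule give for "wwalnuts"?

Rule — move the last character to the front, then keep one character in every 3, starting at position 1 (positions 1st, 4th, 7th, ...).
Working it through for "wwalnuts": intermediate "swwalnut", final "sau".

sau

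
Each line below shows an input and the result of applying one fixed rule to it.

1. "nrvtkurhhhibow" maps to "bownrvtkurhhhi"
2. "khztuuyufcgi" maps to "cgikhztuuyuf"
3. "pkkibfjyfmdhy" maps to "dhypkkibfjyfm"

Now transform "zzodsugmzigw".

igwzzodsugmz

The rule is to move the last 3 characters to the front (rotate right by 3).
Applying that to "zzodsugmzigw" gives "igwzzodsugmz".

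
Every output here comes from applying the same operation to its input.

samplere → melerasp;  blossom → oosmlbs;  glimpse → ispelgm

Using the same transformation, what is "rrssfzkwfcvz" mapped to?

szfwkcfzvrrs

The transformation: swap each adjacent pair of characters (1↔2, 3↔4, ...), then move the first 3 characters to the end (rotate left by 3).
Starting from "rrssfzkwfcvz": after the first operation, "rrsszfwkcfzv"; after the second, "szfwkcfzvrrs".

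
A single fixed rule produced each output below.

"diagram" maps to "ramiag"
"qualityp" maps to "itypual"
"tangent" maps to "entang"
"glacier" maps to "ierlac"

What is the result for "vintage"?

What's happening: delete the first character, then move the first 3 characters to the end (rotate left by 3).
"vintage" → "intage" → "ageint".

ageint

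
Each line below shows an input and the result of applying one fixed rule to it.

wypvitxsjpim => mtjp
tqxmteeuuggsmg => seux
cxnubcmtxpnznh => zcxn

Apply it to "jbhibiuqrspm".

The pattern: keep one character in every 3, starting at position 3 (positions 3rd, 6th, 9th, ...), then swap the first and last characters.
On "jbhibiuqrspm": the first step gives "hirm", and the second then gives "mirh".
(Check on "cxnubcmtxpnznh": → "ncxz" → "zcxn" ✓)

mirh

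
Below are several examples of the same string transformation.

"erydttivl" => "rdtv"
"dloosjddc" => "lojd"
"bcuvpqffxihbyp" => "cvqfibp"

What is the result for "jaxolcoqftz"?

aocqt

The transformation: keep every other character starting from the second (positions 2nd, 4th, 6th, ...).
So "jaxolcoqftz" becomes "aocqt".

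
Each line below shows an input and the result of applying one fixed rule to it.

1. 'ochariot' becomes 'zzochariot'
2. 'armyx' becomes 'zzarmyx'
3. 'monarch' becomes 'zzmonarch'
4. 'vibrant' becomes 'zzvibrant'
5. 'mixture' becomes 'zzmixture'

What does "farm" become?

Each output is the input with this applied: prepend "zz".
So "farm" becomes "zzfarm".

zzfarm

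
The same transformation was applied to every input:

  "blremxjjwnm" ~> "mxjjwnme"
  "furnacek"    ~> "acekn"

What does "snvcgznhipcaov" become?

gznhipcaovc

What's happening: delete the first 3 characters, then move the first character to the end.
Starting from "snvcgznhipcaov": after the first operation, "cgznhipcaov"; after the second, "gznhipcaovc".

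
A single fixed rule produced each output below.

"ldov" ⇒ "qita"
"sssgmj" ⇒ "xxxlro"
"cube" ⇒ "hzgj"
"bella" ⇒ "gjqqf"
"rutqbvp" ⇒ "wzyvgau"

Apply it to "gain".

lfns

The pattern: shift every letter 5 places forward in the alphabet (wrapping around).
For "gain" the result is "lfns".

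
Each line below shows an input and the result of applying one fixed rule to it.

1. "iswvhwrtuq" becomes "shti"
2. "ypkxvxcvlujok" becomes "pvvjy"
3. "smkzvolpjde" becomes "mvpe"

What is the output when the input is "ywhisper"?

In each case the input is transformed by: move the first character to the end, then keep one character in every 3, starting at position 1 (positions 1st, 4th, 7th, ...).
Starting from "ywhisper": after the first operation, "whispery"; after the second, "wsr".
(Check on "ypkxvxcvlujok": → "pkxvxcvlujoky" → "pvvjy" ✓)

wsr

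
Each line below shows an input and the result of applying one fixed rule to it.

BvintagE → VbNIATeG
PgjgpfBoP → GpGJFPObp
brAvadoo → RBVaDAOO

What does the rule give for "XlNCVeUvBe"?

The rule is to flip the case of every letter, then swap each adjacent pair of characters (1↔2, 3↔4, ...).
For "XlNCVeUvBe", step one produces "xLncvEuVbE"; step two turns that into "LxcnEvVuEb".

LxcnEvVuEb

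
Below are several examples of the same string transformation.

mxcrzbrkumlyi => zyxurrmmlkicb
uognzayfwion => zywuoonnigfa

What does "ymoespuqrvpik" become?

The rule is to sort the characters into reverse alphabetical order.
So "ymoespuqrvpik" becomes "yvusrqppomkie".

yvusrqppomkie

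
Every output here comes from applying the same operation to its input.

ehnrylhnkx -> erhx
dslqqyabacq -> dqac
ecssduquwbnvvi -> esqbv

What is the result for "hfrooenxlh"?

The rule is to keep one character in every 3, starting at position 1 (positions 1st, 4th, 7th, ...).
For "hfrooenxlh" the result is "honh".

honh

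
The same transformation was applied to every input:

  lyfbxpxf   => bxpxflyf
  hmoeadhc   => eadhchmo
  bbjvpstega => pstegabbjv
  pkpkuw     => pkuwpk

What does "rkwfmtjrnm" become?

mtjrnmrkwf

The transformation: move the last character to the front, then swap the front and back halves of the string.
"rkwfmtjrnm" → "mrkwfmtjrn" → "mtjrnmrkwf".
(Check on "lyfbxpxf": → "flyfbxpx" → "bxpxflyf" ✓)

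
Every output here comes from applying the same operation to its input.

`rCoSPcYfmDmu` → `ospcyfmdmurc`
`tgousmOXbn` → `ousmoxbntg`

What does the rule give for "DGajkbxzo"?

ajkbxzodg

Looking at the pairs, the operation is to move the first 2 characters to the end (rotate left by 2), then convert every letter to lowercase.
So "DGajkbxzo" becomes "ajkbxzodg".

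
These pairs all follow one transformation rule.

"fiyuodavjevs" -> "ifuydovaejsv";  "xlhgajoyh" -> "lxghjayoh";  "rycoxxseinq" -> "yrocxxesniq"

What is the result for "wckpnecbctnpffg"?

cwpkenbctcpnffg

What's happening: swap each adjacent pair of characters (1↔2, 3↔4, ...).
So "wckpnecbctnpffg" becomes "cwpkenbctcpnffg".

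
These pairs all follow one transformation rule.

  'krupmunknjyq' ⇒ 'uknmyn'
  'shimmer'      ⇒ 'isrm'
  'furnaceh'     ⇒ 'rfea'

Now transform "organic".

gocn

The rule is to keep every other character starting from the first (positions 1st, 3rd, 5th, ...), then swap each adjacent pair of characters (1↔2, 3↔4, ...).
Starting from "organic": after the first operation, "ognc"; after the second, "gocn".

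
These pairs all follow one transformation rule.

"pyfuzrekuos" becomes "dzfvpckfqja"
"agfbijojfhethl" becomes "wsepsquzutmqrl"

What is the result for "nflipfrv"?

Looking at the pairs, the operation is to reverse the string, then shift every letter 11 places forward in the alphabet (wrapping around).
Working it through for "nflipfrv": intermediate "vrfpilfn", final "gcqatwqy".
(Check on "pyfuzrekuos": → "soukerzufyp" → "dzfvpckfqja" ✓)

gcqatwqy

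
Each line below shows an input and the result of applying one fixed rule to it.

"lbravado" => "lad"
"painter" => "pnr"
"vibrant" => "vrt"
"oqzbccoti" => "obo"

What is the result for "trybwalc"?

The rule is to keep one character in every 3, starting at position 1 (positions 1st, 4th, 7th, ...).
Doing the same to "trybwalc": "tbl".

tbl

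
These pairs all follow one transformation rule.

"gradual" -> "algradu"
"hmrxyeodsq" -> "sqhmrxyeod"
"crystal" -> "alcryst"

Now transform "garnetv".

tvgarne

In each case the input is transformed by: move the last 2 characters to the front (rotate right by 2).
For "garnetv" the result is "tvgarne".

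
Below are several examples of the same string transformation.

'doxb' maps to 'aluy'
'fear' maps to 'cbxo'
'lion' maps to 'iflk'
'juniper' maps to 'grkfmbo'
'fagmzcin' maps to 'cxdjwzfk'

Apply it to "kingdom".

Rule — shift every letter 3 places backward in the alphabet (wrapping around).
So "kingdom" becomes "hfkdalj".

hfkdalj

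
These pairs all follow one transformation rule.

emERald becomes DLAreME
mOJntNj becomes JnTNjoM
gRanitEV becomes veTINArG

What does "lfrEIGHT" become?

In each case the input is transformed by: flip the case of every letter, then reverse the string.
On "lfrEIGHT" that produces "thgieRFL".

thgieRFL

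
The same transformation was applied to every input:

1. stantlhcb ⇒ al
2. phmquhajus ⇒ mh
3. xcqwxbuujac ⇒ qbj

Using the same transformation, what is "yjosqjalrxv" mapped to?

ojr

The transformation: delete the last 2 characters, then keep one character in every 3, starting at position 3 (positions 3rd, 6th, 9th, ...).
For "yjosqjalrxv", step one produces "yjosqjalr"; step two turns that into "ojr".
(Check on "phmquhajus": → "phmquhaj" → "mh" ✓)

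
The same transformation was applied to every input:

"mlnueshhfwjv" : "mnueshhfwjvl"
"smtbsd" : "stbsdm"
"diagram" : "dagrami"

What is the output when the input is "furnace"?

The transformation: move the first character to the end, then swap the first and last characters.
"furnace" → "urnacef" → "frnaceu".

frnaceu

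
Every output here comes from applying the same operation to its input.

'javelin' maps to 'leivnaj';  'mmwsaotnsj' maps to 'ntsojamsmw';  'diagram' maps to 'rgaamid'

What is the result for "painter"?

tneirap

In each case the input is transformed by: move the last 3 characters to the front (rotate right by 3), then take characters alternately from the front and the back (1st, last, 2nd, 2nd-last, ...).
Working it through for "painter": intermediate "terpain", final "tneirap".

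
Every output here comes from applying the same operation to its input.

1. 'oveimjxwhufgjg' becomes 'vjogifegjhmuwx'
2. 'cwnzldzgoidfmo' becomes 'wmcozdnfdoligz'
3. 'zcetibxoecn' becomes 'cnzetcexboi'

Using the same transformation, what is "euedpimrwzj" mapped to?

Rule — swap each adjacent pair of characters (1↔2, 3↔4, ...), then take characters alternately from the front and the back (1st, last, 2nd, 2nd-last, ...).
On "euedpimrwzj": the first step gives "uedeiprmzwj", and the second then gives "ujewdzemirp".

ujewdzemirp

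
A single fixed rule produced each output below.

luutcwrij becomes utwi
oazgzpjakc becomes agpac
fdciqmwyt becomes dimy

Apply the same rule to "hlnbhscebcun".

lbsecn

Rule — keep every other character starting from the second (positions 2nd, 4th, 6th, ...).
Doing the same to "hlnbhscebcun": "lbsecn".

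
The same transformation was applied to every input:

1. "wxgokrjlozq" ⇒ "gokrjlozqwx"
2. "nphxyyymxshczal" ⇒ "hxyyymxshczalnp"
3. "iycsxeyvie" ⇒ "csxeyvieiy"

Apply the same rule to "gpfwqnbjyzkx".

fwqnbjyzkxgp

What's happening: move the first 2 characters to the end (rotate left by 2).
"gpfwqnbjyzkx" → "fwqnbjyzkxgp".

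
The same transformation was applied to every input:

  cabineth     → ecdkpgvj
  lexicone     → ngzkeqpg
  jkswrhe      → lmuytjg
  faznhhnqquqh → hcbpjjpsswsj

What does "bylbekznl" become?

Each output is the input with this applied: shift every letter 2 places forward in the alphabet (wrapping around).
Applying that to "bylbekznl" gives "dandgmbpn".

dandgmbpn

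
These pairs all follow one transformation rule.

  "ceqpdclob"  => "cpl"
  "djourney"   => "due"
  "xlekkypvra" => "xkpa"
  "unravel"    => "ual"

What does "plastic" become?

psc

The rule is to keep one character in every 3, starting at position 1 (positions 1st, 4th, 7th, ...).
Doing the same to "plastic": "psc".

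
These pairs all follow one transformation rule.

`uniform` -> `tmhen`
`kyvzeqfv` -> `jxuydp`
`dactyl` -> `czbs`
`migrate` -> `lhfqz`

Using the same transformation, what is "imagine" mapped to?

Looking at the pairs, the operation is to shift every letter 1 place backward in the alphabet (wrapping around), then delete the last 2 characters.
Applying both steps to "imagine": "hlzfhmd", then "hlzfh".
(Check on "dactyl": → "czbsxk" → "czbs" ✓)

hlzfh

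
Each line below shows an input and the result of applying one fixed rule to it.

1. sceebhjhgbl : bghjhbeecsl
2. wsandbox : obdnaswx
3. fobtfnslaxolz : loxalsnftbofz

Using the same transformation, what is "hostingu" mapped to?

Each output is the input with this applied: reverse the string, then move the first character to the end.
Starting from "hostingu": after the first operation, "ugnitsoh"; after the second, "gnitsohu".

gnitsohu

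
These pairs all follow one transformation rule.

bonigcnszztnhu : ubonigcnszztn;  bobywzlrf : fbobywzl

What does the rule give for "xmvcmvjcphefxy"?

The pattern: move the last 2 characters to the front (rotate right by 2), then delete the first character.
Working it through for "xmvcmvjcphefxy": intermediate "xyxmvcmvjcphef", final "yxmvcmvjcphef".
(Check on "bonigcnszztnhu": → "hubonigcnszztn" → "ubonigcnszztn" ✓)

yxmvcmvjcphef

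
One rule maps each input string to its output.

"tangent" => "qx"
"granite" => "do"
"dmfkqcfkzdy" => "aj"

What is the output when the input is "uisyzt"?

rf

The transformation: shift every letter 3 places backward in the alphabet (wrapping around), then keep only the first 2 characters.
"uisyzt" → "rfpvwq" → "rf".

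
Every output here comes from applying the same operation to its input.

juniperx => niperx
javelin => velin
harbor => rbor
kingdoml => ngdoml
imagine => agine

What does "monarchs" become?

Rule — delete the first 2 characters.
So "monarchs" becomes "narchs".

narchs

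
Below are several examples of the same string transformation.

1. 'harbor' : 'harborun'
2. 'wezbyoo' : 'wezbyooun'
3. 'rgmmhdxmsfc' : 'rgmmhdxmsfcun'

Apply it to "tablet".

The pattern: append "un".
For "tablet" the result is "tabletun".

tabletun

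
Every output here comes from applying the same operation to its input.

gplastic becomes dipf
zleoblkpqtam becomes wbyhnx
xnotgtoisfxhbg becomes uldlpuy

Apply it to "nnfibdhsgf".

In each case the input is transformed by: keep every other character starting from the first (positions 1st, 3rd, 5th, ...), then shift every letter 3 places backward in the alphabet (wrapping around).
"nnfibdhsgf" → "nfbhg" → "kcyed".

kcyed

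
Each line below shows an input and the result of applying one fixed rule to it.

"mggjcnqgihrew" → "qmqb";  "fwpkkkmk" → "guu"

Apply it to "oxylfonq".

The rule is to shift every letter 10 places forward in the alphabet (wrapping around), then keep one character in every 3, starting at position 2 (positions 2nd, 5th, 8th, ...).
On "oxylfonq": the first step gives "yhivpyxa", and the second then gives "hpa".

hpa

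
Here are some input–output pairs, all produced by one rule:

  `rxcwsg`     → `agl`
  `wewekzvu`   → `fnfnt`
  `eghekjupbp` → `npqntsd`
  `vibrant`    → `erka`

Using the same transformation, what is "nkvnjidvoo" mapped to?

In each case the input is transformed by: delete the last 3 characters, then shift every letter 9 places forward in the alphabet (wrapping around).
Working it through for "nkvnjidvoo": intermediate "nkvnjid", final "wtewsrm".

wtewsrm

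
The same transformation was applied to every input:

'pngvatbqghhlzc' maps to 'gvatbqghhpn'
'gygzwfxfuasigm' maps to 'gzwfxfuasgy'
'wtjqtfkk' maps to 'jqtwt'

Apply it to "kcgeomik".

geokc

Rule — delete the last 3 characters, then move the first 2 characters to the end (rotate left by 2).
Applying both steps to "kcgeomik": "kcgeo", then "geokc".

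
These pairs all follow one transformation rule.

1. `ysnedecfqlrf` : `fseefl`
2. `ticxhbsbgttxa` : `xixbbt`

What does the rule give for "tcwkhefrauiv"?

vckeru

The transformation: keep every other character starting from the second (positions 2nd, 4th, 6th, ...), then move the last character to the front.
For "tcwkhefrauiv", step one produces "ckeruv"; step two turns that into "vckeru".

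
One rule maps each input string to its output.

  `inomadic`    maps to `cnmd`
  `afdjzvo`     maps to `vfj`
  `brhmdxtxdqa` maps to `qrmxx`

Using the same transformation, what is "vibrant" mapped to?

nir

The pattern: keep every other character starting from the second (positions 2nd, 4th, 6th, ...), then move the last character to the front.
Applying both steps to "vibrant": "irn", then "nir".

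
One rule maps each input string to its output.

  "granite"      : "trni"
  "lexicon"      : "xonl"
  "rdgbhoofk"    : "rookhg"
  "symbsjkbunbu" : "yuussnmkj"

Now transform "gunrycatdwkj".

Rule — sort the characters into reverse alphabetical order, then delete the last 3 characters.
Starting from "gunrycatdwkj": after the first operation, "ywutrnkjgdca"; after the second, "ywutrnkjg".
(Check on "symbsjkbunbu": → "yuussnmkjbbb" → "yuussnmkj" ✓)

ywutrnkjg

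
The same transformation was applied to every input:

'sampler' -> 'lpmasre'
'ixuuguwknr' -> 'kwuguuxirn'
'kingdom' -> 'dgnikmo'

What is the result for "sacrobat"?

The rule is to reverse the string, then move the first 2 characters to the end (rotate left by 2).
"sacrobat" → "taborcas" → "borcasta".

borcasta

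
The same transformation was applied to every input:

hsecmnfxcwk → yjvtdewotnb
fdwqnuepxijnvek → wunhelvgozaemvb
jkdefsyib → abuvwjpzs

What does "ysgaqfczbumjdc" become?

In each case the input is transformed by: shift every letter 9 places backward in the alphabet (wrapping around).
Doing the same to "ysgaqfczbumjdc": "pjxrhwtqsldaut".

pjxrhwtqsldaut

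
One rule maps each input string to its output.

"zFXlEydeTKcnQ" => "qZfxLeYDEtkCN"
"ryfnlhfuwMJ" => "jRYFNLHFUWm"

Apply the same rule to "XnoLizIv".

VxNOlIZi

Each output is the input with this applied: flip the case of every letter, then move the last character to the front.
Working it through for "XnoLizIv": intermediate "xNOlIZiV", final "VxNOlIZi".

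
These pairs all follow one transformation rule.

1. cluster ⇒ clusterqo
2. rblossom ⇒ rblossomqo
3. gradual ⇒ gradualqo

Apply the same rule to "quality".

In each case the input is transformed by: append "qo".
For "quality" the result is "qualityqo".

qualityqo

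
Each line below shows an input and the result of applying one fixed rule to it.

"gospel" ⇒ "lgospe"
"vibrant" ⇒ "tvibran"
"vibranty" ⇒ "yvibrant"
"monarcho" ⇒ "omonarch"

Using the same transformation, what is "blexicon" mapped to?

nblexico

The rule is to move the last character to the front.
For "blexicon" the result is "nblexico".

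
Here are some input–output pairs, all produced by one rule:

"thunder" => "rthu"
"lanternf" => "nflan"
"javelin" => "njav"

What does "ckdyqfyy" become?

Rule — move the first 3 characters to the end (rotate left by 3), then delete the first 3 characters.
On "ckdyqfyy": the first step gives "yqfyyckd", and the second then gives "yyckd".

yyckd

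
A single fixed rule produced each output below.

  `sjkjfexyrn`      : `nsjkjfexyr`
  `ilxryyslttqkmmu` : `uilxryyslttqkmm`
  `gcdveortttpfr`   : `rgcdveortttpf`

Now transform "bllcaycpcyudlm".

mbllcaycpcyudl

In each case the input is transformed by: move the last character to the front.
Applying that to "bllcaycpcyudlm" gives "mbllcaycpcyudl".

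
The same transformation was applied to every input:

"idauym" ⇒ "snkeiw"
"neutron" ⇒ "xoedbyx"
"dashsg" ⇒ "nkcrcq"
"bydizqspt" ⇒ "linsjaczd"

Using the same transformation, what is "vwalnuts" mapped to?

What's happening: shift every letter 10 places forward in the alphabet (wrapping around).
For "vwalnuts" the result is "fgkvxedc".

fgkvxedc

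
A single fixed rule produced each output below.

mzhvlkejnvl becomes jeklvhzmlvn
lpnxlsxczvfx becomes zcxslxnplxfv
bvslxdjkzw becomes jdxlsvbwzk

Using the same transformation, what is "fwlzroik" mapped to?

rzlwfkio

The pattern: move the last 3 characters to the front (rotate right by 3), then reverse the string.
Starting from "fwlzroik": after the first operation, "oikfwlzr"; after the second, "rzlwfkio".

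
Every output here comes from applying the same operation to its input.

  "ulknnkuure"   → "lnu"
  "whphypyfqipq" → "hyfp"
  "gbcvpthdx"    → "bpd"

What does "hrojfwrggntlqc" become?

The pattern: keep one character in every 3, starting at position 2 (positions 2nd, 5th, 8th, ...).
On "hrojfwrggntlqc" that produces "rfgtc".

rfgtc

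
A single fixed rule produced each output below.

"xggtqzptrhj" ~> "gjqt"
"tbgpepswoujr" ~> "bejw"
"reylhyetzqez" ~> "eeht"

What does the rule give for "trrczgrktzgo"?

gkrz

The rule is to keep one character in every 3, starting at position 2 (positions 2nd, 5th, 8th, ...), then sort the characters into alphabetical order.
Working it through for "trrczgrktzgo": intermediate "rzkg", final "gkrz".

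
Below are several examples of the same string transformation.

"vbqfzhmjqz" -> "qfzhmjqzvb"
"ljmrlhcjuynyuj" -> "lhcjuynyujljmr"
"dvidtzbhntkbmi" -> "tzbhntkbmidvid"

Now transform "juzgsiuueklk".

The rule is to move the last 3 characters to the front (rotate right by 3), then swap the front and back halves of the string.
Applying both steps to "juzgsiuueklk": "klkjuzgsiuue", then "gsiuueklkjuz".
(Check on "ljmrlhcjuynyuj": → "yujljmrlhcjuyn" → "lhcjuynyujljmr" ✓)

gsiuueklkjuz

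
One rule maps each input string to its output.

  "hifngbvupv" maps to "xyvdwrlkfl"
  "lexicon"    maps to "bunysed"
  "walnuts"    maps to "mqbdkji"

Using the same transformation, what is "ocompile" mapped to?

esecfybu

In each case the input is transformed by: shift every letter 10 places backward in the alphabet (wrapping around).
On "ocompile" that produces "esecfybu".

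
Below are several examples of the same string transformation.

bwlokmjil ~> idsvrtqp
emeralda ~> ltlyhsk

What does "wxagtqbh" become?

dehnaxi

The transformation: shift every letter 7 places forward in the alphabet (wrapping around), then delete the last character.
On "wxagtqbh": the first step gives "dehnaxio", and the second then gives "dehnaxi".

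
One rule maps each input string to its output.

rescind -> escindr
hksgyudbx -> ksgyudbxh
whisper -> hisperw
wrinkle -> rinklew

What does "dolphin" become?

In each case the input is transformed by: move the first character to the end.
"dolphin" → "olphind".

olphind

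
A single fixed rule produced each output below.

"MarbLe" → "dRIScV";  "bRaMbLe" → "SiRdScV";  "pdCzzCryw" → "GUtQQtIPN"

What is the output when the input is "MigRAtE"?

dZXirKv

What's happening: shift every letter 9 places backward in the alphabet (wrapping around), then flip the case of every letter.
Starting from "MigRAtE": after the first operation, "DzxIRkV"; after the second, "dZXirKv".
(Check on "bRaMbLe": → "sIrDsCv" → "SiRdScV" ✓)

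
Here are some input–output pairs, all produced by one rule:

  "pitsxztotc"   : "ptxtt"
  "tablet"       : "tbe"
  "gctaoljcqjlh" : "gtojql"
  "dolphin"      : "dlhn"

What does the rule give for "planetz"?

The rule is to keep every other character starting from the first (positions 1st, 3rd, 5th, ...).
Applying that to "planetz" gives "paez".

paez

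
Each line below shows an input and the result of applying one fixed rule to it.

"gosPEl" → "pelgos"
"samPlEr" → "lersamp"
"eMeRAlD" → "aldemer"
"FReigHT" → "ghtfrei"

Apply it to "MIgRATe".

The pattern: move the last 3 characters to the front (rotate right by 3), then convert every letter to lowercase.
Working it through for "MIgRATe": intermediate "ATeMIgR", final "atemigr".
(Check on "gosPEl": → "PElgos" → "pelgos" ✓)

atemigr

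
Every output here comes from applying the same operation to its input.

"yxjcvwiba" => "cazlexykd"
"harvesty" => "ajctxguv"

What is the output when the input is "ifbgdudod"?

fkhdifwfq

In each case the input is transformed by: move the last character to the front, then shift every letter 2 places forward in the alphabet (wrapping around).
Applying both steps to "ifbgdudod": "difbgdudo", then "fkhdifwfq".
(Check on "yxjcvwiba": → "ayxjcvwib" → "cazlexykd" ✓)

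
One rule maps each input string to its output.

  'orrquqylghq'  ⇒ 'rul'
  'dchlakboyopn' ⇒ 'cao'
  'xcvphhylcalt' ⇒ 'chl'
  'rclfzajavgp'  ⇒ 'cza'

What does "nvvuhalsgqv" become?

vhs

In each case the input is transformed by: delete the last 3 characters, then keep one character in every 3, starting at position 2 (positions 2nd, 5th, 8th, ...).
Working it through for "nvvuhalsgqv": intermediate "nvvuhals", final "vhs".
(Check on "xcvphhylcalt": → "xcvphhylc" → "chl" ✓)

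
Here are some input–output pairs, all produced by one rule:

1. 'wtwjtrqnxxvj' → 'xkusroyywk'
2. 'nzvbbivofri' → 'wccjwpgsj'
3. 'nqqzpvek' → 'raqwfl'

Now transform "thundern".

voefso

The transformation: delete the first 2 characters, then shift every letter 1 place forward in the alphabet (wrapping around).
For "thundern" the result is "voefso".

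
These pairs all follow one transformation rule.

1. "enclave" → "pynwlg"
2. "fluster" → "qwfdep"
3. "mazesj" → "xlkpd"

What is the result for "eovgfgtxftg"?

pzgrqreiqe

Rule — delete the last character, then shift every letter 11 places forward in the alphabet (wrapping around).
"eovgfgtxftg" → "eovgfgtxft" → "pzgrqreiqe".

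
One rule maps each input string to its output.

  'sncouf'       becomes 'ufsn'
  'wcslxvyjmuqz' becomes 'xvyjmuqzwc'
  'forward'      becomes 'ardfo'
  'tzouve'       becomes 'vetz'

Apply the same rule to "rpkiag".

What's happening: move the first 2 characters to the end (rotate left by 2), then delete the first 2 characters.
"rpkiag" → "kiagrp" → "agrp".

agrp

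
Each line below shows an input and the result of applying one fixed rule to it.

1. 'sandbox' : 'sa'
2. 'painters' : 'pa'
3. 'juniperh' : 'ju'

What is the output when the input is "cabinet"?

What's happening: keep only the first 2 characters.
On "cabinet" that produces "ca".

ca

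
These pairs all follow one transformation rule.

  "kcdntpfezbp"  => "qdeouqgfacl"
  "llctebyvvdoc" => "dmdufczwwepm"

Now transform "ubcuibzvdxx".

What's happening: shift every letter 1 place forward in the alphabet (wrapping around), then swap the first and last characters.
"ubcuibzvdxx" → "ycdvjcaweyv".

ycdvjcaweyv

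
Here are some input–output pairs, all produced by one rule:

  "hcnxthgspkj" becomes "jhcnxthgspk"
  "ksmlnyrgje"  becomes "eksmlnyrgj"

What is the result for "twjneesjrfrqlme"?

Each output is the input with this applied: move the last character to the front.
"twjneesjrfrqlme" → "etwjneesjrfrqlm".

etwjneesjrfrqlm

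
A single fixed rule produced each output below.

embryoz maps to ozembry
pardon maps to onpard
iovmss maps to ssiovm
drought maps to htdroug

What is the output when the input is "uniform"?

Each output is the input with this applied: move the last 2 characters to the front (rotate right by 2).
On "uniform" that produces "rmunifo".

rmunifo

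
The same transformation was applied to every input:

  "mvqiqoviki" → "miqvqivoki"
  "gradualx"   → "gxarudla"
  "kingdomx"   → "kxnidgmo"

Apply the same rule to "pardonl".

The pattern: move the last character to the front, then swap each adjacent pair of characters (1↔2, 3↔4, ...).
Starting from "pardonl": after the first operation, "lpardon"; after the second, "plraodn".

plraodn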